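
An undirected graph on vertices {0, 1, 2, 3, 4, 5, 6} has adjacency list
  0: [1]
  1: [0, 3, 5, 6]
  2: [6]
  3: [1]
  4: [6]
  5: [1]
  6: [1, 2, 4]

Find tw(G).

A width-1 tree decomposition is:
Bags: B1 = {4, 6}  B2 = {1, 6}  B3 = {1, 3}  B4 = {1, 5}  B5 = {0, 1}  B6 = {2, 6}
Tree: B1–B2, B2–B3, B2–B4, B3–B5, B2–B6
The largest bag has 2 vertices, giving width 1; this decomposition certifies tw(G) ≤ 1. G has an edge, so its treewidth is at least 1. Therefore the treewidth is 1.

1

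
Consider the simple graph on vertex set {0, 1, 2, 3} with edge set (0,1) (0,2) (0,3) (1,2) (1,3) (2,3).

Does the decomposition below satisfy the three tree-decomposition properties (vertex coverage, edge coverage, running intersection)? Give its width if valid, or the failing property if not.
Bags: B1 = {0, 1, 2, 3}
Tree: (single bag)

Yes; width 3.

Checking the three conditions: (i) the bags cover all of {0, 1, 2, 3}; (ii) for each edge, some bag contains both endpoints; (iii) the bags containing any fixed vertex form a subtree. All hold, so the decomposition is valid with width 4 − 1 = 3.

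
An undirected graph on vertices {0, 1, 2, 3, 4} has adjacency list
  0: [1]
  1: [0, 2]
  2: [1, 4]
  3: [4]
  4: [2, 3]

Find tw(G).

A width-1 tree decomposition is:
Bags: B1 = {0, 1}  B2 = {1, 2}  B3 = {2, 4}  B4 = {3, 4}
Tree: B1–B2, B2–B3, B3–B4
Each bag holds 2 vertices, so the decomposition has width 1, which upper-bounds the treewidth. Since G has at least one edge (e.g. 0–1), it is not an edgeless graph, so tw(G) ≥ 1. The upper and lower bounds meet at 1, so that is the treewidth.

1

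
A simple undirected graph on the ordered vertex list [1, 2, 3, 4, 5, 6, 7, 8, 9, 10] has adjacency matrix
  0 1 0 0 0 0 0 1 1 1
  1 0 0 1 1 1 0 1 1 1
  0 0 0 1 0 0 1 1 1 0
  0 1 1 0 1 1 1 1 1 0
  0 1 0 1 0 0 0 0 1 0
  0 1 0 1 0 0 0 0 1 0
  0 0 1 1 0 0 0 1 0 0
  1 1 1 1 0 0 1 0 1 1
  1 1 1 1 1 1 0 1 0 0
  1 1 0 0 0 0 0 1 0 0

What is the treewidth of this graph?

3

A width-3 tree decomposition is:
Bags: B1 = {1, 2, 8, 9}  B2 = {2, 4, 8, 9}  B3 = {1, 2, 8, 10}  B4 = {2, 4, 6, 9}  B5 = {3, 4, 8, 9}  B6 = {2, 4, 5, 9}  B7 = {3, 4, 7, 8}
Tree: B1–B2, B1–B3, B2–B4, B2–B5, B4–B6, B5–B7
The largest bag has 4 vertices, giving width 3; this decomposition certifies tw(G) ≤ 3. On the other hand G contains the 4-clique {1, 2, 8, 9}. A clique must lie in a single bag of any decomposition, so no decomposition can have width below 3. Therefore the treewidth is 3.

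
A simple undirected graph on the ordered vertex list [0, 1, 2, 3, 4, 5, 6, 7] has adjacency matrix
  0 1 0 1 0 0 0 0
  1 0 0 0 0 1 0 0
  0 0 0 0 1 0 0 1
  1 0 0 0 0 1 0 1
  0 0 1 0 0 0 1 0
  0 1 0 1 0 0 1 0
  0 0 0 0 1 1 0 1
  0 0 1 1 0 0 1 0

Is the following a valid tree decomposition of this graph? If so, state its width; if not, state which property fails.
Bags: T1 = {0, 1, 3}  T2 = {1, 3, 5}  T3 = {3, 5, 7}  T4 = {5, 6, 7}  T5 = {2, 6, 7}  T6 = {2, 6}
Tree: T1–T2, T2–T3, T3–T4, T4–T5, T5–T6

No — vertex 4 appears in no bag.

A tree decomposition must satisfy three properties: every vertex lies in some bag; for every edge, both endpoints lie together in some bag; and for every vertex, the bags containing it form a connected subtree. Here vertex 4 appears in no bag, so the decomposition is invalid.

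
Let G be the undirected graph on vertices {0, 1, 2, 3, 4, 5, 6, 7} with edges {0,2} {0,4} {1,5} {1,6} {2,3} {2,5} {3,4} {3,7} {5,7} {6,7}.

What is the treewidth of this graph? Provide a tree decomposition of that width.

Treewidth 2.
Bags: B1 = {0, 3, 4}  B2 = {0, 2, 3}  B3 = {2, 3, 7}  B4 = {2, 5, 7}  B5 = {5, 6, 7}  B6 = {1, 5, 6}
Tree: B1–B2, B2–B3, B3–B4, B4–B5, B5–B6

Every bag has size at most 3, so the width is 3 − 1 = 2 and tw(G) ≤ 2. For the lower bound, G contains the cycle 4–0–2–3–4, so G is not a forest; only forests have treewidth ≤ 1, hence tw(G) ≥ 2. The upper and lower bounds meet at 2, so that is the treewidth.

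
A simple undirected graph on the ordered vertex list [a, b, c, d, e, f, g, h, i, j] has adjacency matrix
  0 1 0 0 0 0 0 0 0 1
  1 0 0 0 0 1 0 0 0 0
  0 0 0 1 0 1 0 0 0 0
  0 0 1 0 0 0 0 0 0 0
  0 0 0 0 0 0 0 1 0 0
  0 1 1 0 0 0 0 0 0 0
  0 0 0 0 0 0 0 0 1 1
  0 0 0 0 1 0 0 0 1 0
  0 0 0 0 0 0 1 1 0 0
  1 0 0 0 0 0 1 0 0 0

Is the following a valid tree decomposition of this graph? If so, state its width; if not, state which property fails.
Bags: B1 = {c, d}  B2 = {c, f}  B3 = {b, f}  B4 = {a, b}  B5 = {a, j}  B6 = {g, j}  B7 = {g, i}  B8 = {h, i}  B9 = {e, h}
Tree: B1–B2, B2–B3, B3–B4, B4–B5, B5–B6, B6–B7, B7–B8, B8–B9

Yes; width 1.

Vertex coverage: the bags together contain {a, b, c, d, e, f, g, h, i, j}, the full vertex set. Edge coverage: each edge of G has both endpoints in at least one bag. Running intersection: for every vertex, the bags containing it form a connected subtree. All three properties hold, so this is a valid tree decomposition of width max|bag| − 1 = 1, and hence tw(G) ≤ 1.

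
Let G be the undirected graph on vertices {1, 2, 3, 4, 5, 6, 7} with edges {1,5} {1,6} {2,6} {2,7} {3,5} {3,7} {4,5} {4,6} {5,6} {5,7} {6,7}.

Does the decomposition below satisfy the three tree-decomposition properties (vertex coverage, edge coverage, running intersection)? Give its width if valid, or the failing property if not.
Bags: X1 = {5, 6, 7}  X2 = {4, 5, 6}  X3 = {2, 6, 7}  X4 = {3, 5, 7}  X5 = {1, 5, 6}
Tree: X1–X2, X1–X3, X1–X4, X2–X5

Every vertex of G appears in some bag (union = {1, 2, 3, 4, 5, 6, 7}); every edge is covered by a bag; and for each vertex v the set of bags containing v is connected in the bag tree. The decomposition is therefore valid. The largest bag has 3 vertices, so the width is 2.

Yes; width 2.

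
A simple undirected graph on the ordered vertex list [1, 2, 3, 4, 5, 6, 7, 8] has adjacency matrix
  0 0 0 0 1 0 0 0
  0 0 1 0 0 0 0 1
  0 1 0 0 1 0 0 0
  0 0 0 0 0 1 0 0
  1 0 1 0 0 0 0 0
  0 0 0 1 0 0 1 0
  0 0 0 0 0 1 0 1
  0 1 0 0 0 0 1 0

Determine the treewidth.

A width-1 tree decomposition is:
Bags: B1 = {4, 6}  B2 = {6, 7}  B3 = {7, 8}  B4 = {2, 8}  B5 = {2, 3}  B6 = {3, 5}  B7 = {1, 5}
Tree: B1–B2, B2–B3, B3–B4, B4–B5, B5–B6, B6–B7
The largest bag has 2 vertices, giving width 1; this decomposition certifies tw(G) ≤ 1. Any graph with an edge has treewidth ≥ 1, and G has the edge 4–6. Hence tw(G) = 1 exactly.

1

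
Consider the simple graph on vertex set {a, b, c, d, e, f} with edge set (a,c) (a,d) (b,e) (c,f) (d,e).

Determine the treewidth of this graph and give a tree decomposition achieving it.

Each bag holds 2 vertices, so the decomposition has width 1, which upper-bounds the treewidth. Any graph with an edge has treewidth ≥ 1, and G has the edge b–e. Therefore the treewidth is 1.

Treewidth 1.
Bags: B1 = {b, e}  B2 = {d, e}  B3 = {a, d}  B4 = {a, c}  B5 = {c, f}
Tree: B1–B2, B2–B3, B3–B4, B4–B5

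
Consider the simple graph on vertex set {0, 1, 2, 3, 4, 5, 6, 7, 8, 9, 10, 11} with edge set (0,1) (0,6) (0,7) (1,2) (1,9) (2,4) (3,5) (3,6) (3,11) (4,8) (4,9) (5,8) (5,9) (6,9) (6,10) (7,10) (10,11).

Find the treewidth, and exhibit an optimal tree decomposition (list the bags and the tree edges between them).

The largest bag has 4 vertices, giving width 3; this decomposition certifies tw(G) ≤ 3. For the lower bound: the 4 vertex sets {2,4,8}, {1}, {9}, {0,3,5,6} are disjoint, each induces a connected subgraph, and every pair is joined by at least one edge of G. Contracting each set to a single vertex therefore yields K_{4} as a minor, and since treewidth is minor-monotone, tw(G) ≥ tw(K_{4}) = 3. Therefore the treewidth is 3.

Treewidth 3.
One such decomposition:
Bags: B1 = {1, 2, 4, 8}  B2 = {1, 4, 8, 9}  B3 = {1, 5, 8, 9}  B4 = {0, 1, 5, 9}  B5 = {0, 5, 6, 9}  B6 = {0, 3, 5, 6}  B7 = {0, 3, 6, 7}  B8 = {3, 6, 7, 10}  B9 = {3, 7, 10, 11}
Tree: B1–B2, B2–B3, B3–B4, B4–B5, B5–B6, B6–B7, B7–B8, B8–B9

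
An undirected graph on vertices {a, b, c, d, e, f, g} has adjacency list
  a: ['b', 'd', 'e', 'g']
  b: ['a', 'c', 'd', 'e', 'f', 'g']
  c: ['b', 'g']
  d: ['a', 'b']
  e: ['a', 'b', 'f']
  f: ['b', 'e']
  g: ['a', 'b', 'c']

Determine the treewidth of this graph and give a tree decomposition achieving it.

Treewidth 2.
One such decomposition:
Bags: B1 = {a, b, d}  B2 = {a, b, g}  B3 = {a, b, e}  B4 = {b, c, g}  B5 = {b, e, f}
Tree: B1–B2, B2–B3, B2–B4, B3–B5

Each bag holds 3 vertices, so the decomposition has width 2, which upper-bounds the treewidth. On the other hand G contains the 3-clique {a, b, d}. A clique must lie in a single bag of any decomposition, so no decomposition can have width below 2. Combining the bounds, tw(G) = 2.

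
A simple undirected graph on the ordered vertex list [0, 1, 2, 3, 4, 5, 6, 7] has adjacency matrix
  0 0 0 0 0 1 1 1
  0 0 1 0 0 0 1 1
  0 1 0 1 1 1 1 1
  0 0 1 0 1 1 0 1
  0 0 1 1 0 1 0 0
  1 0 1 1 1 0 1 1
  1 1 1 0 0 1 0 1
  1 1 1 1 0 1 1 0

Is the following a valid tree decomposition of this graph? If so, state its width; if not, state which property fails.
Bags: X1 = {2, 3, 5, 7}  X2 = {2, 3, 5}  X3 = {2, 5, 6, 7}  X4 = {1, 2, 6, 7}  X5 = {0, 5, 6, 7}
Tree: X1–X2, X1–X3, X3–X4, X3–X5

No — vertex 4 appears in no bag.

A tree decomposition must satisfy three properties: every vertex lies in some bag; for every edge, both endpoints lie together in some bag; and for every vertex, the bags containing it form a connected subtree. Here vertex 4 appears in no bag, so the decomposition is invalid.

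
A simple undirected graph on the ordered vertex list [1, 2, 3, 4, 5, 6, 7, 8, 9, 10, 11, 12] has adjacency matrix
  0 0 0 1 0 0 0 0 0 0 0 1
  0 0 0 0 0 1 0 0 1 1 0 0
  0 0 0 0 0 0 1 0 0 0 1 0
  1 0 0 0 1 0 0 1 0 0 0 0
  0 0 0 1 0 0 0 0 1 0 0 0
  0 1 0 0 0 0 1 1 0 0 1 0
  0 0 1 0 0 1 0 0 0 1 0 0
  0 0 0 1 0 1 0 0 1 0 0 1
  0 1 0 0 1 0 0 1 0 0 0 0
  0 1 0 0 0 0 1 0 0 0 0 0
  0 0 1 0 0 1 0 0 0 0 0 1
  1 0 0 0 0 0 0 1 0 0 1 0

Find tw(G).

A width-3 tree decomposition is:
Bags: B1 = {2, 3, 7, 10}  B2 = {2, 3, 6, 7}  B3 = {2, 3, 6, 11}  B4 = {2, 6, 9, 11}  B5 = {6, 8, 9, 11}  B6 = {8, 9, 11, 12}  B7 = {5, 8, 9, 12}  B8 = {4, 5, 8, 12}  B9 = {1, 4, 5, 12}
Tree: B1–B2, B2–B3, B3–B4, B4–B5, B5–B6, B6–B7, B7–B8, B8–B9
Each bag holds 4 vertices, so the decomposition has width 3, which upper-bounds the treewidth. For the lower bound: the 4 vertex sets {3,7,10}, {2}, {6}, {8,9,11,12} are disjoint, each induces a connected subgraph, and every pair is joined by at least one edge of G. Contracting each set to a single vertex therefore yields K_{4} as a minor, and since treewidth is minor-monotone, tw(G) ≥ tw(K_{4}) = 3. Hence tw(G) = 3 exactly.

3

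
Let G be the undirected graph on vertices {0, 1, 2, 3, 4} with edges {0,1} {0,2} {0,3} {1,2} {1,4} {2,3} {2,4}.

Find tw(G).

A width-2 tree decomposition is:
Bags: B1 = {0, 1, 2}  B2 = {0, 2, 3}  B3 = {1, 2, 4}
Tree: B1–B2, B1–B3
Each bag holds 3 vertices, so the decomposition has width 2, which upper-bounds the treewidth. Conversely, {0, 1, 2} is a clique of size 3, and the vertices of any clique must share a bag in every tree decomposition; so some bag has ≥ 3 vertices and tw(G) ≥ 2. The upper and lower bounds meet at 2, so that is the treewidth.

2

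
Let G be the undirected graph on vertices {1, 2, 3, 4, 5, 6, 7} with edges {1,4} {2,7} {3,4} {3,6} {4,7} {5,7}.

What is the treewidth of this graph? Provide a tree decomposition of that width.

The largest bag has 2 vertices, giving width 1; this decomposition certifies tw(G) ≤ 1. Any graph with an edge has treewidth ≥ 1, and G has the edge 3–4. Hence tw(G) = 1 exactly.

Treewidth 1.
Bags: B1 = {3, 4}  B2 = {1, 4}  B3 = {4, 7}  B4 = {3, 6}  B5 = {2, 7}  B6 = {5, 7}
Tree: B1–B2, B2–B3, B1–B4, B3–B5, B5–B6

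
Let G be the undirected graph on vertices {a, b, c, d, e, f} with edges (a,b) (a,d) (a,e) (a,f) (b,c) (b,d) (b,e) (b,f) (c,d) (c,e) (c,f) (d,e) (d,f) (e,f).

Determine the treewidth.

4

A width-4 tree decomposition is:
Bags: B1 = {b, c, d, e, f}  B2 = {a, b, d, e, f}
Tree: B1–B2
Each bag holds 5 vertices, so the decomposition has width 4, which upper-bounds the treewidth. Conversely, {b, c, d, e, f} is a clique of size 5, and the vertices of any clique must share a bag in every tree decomposition; so some bag has ≥ 5 vertices and tw(G) ≥ 4. Hence tw(G) = 4 exactly.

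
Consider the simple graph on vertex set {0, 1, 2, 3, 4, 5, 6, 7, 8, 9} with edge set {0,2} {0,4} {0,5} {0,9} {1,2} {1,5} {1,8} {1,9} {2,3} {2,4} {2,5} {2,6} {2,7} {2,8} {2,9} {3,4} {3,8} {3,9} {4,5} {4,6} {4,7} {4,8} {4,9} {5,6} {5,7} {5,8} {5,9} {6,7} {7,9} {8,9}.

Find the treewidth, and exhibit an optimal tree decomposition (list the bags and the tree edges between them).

Treewidth 4.
One optimal decomposition is:
Bags: B1 = {1, 2, 5, 8, 9}  B2 = {2, 4, 5, 8, 9}  B3 = {2, 4, 5, 7, 9}  B4 = {2, 3, 4, 8, 9}  B5 = {0, 2, 4, 5, 9}  B6 = {2, 4, 5, 6, 7}
Tree: B1–B2, B2–B3, B2–B4, B3–B5, B3–B6

The largest bag has 5 vertices, giving width 4; this decomposition certifies tw(G) ≤ 4. Conversely, {1, 2, 5, 8, 9} is a clique of size 5, and the vertices of any clique must share a bag in every tree decomposition; so some bag has ≥ 5 vertices and tw(G) ≥ 4. Combining the bounds, tw(G) = 4.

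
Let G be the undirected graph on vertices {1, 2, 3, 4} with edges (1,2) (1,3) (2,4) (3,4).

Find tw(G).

A width-2 tree decomposition is:
Bags: B1 = {2, 3, 4}  B2 = {1, 2, 3}
Tree: B1–B2
Every bag has size at most 3, so the width is 3 − 1 = 2 and tw(G) ≤ 2. Since 2–4–3–1–2 is a cycle in G, G is not acyclic. Forests are exactly the graphs of treewidth ≤ 1, so tw(G) ≥ 2. Combining the bounds, tw(G) = 2.

2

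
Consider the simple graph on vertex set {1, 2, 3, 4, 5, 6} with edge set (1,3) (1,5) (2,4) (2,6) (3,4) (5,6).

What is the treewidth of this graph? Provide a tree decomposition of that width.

Treewidth 2.
One such decomposition:
Bags: B1 = {1, 3, 5}  B2 = {3, 4, 5}  B3 = {2, 4, 5}  B4 = {2, 5, 6}
Tree: B1–B2, B2–B3, B3–B4

Every bag has size at most 3, so the width is 3 − 1 = 2 and tw(G) ≤ 2. For the lower bound, G contains the cycle 5–1–3–4–2–6–5, so G is not a forest; only forests have treewidth ≤ 1, hence tw(G) ≥ 2. Therefore the treewidth is 2.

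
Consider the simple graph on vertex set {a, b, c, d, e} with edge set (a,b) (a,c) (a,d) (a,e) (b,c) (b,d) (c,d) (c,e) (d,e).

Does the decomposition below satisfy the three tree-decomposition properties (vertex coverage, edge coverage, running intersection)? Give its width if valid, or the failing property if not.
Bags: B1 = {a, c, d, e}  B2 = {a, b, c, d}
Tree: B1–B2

Yes; width 3.

Every vertex of G appears in some bag (union = {a, b, c, d, e}); every edge is covered by a bag; and for each vertex v the set of bags containing v is connected in the bag tree. The decomposition is therefore valid. The largest bag has 4 vertices, so the width is 3.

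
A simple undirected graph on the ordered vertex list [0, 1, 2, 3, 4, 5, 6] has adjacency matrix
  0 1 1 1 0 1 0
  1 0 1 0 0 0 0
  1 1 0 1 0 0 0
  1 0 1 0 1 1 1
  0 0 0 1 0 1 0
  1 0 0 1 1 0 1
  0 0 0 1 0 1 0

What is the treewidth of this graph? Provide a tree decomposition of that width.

Treewidth 2.
One optimal decomposition is:
Bags: B1 = {0, 1, 2}  B2 = {0, 2, 3}  B3 = {0, 3, 5}  B4 = {3, 4, 5}  B5 = {3, 5, 6}
Tree: B1–B2, B2–B3, B3–B4, B4–B5

Every bag has size at most 3, so the width is 3 − 1 = 2 and tw(G) ≤ 2. For the lower bound, the 3 vertices {0, 1, 2} are pairwise adjacent, and any tree decomposition puts a clique entirely inside one bag — forcing width ≥ 2. The upper and lower bounds meet at 2, so that is the treewidth.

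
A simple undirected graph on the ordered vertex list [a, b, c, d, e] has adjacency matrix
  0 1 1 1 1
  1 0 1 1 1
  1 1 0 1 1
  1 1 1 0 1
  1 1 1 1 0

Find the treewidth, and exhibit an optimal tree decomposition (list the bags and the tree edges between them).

With just one bag of size 5, the width is 5 − 1 = 4, so tw(G) ≤ 4. Conversely, {a, b, c, d, e} is a clique of size 5, and the vertices of any clique must share a bag in every tree decomposition; so some bag has ≥ 5 vertices and tw(G) ≥ 4. The upper and lower bounds meet at 4, so that is the treewidth.

Treewidth 4.
Bags: B1 = {a, b, c, d, e}
Tree: (single bag)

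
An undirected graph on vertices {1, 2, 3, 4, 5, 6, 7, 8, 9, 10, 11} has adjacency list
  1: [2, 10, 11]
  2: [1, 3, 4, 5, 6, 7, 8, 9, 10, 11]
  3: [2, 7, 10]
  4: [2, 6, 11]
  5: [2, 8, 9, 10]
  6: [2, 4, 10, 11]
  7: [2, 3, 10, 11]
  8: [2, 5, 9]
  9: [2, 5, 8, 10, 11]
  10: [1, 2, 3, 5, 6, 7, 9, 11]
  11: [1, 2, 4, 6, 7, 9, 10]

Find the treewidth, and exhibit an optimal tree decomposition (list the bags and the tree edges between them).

Treewidth 3.
One such decomposition:
Bags: B1 = {2, 4, 6, 11}  B2 = {2, 6, 10, 11}  B3 = {2, 9, 10, 11}  B4 = {2, 5, 9, 10}  B5 = {2, 7, 10, 11}  B6 = {1, 2, 10, 11}  B7 = {2, 3, 7, 10}  B8 = {2, 5, 8, 9}
Tree: B1–B2, B2–B3, B3–B4, B3–B5, B3–B6, B5–B7, B4–B8

Every bag has size at most 4, so the width is 4 − 1 = 3 and tw(G) ≤ 3. On the other hand G contains the 4-clique {2, 5, 8, 9}. A clique must lie in a single bag of any decomposition, so no decomposition can have width below 3. Hence tw(G) = 3 exactly.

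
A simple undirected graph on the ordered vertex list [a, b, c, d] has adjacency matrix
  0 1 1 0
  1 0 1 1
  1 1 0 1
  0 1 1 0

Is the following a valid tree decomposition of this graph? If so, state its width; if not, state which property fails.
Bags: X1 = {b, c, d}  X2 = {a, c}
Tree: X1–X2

No — edge (b,a) lies in no bag.

A tree decomposition must satisfy three properties: every vertex lies in some bag; for every edge, both endpoints lie together in some bag; and for every vertex, the bags containing it form a connected subtree. Here edge (b,a) lies in no bag, so the decomposition is invalid.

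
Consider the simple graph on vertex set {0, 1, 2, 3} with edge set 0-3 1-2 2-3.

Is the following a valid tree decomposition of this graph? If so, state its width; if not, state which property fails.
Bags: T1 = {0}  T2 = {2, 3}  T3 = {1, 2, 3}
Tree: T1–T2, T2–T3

No — edge (3,0) lies in no bag.

A tree decomposition must satisfy three properties: every vertex lies in some bag; for every edge, both endpoints lie together in some bag; and for every vertex, the bags containing it form a connected subtree. Here edge (3,0) lies in no bag, so the decomposition is invalid.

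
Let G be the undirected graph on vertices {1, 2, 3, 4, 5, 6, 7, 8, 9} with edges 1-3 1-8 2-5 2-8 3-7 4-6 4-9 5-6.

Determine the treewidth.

1

A width-1 tree decomposition is:
Bags: B1 = {4, 9}  B2 = {4, 6}  B3 = {5, 6}  B4 = {2, 5}  B5 = {2, 8}  B6 = {1, 8}  B7 = {1, 3}  B8 = {3, 7}
Tree: B1–B2, B2–B3, B3–B4, B4–B5, B5–B6, B6–B7, B7–B8
Each bag holds 2 vertices, so the decomposition has width 1, which upper-bounds the treewidth. Since G has at least one edge (e.g. 9–4), it is not an edgeless graph, so tw(G) ≥ 1. Combining the bounds, tw(G) = 1.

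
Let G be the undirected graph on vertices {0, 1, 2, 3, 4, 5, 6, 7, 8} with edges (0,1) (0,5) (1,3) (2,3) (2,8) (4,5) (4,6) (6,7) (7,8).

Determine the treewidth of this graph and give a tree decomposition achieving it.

Treewidth 2.
Bags: B1 = {0, 4, 5}  B2 = {0, 1, 4}  B3 = {1, 3, 4}  B4 = {2, 3, 4}  B5 = {2, 4, 8}  B6 = {4, 7, 8}  B7 = {4, 6, 7}
Tree: B1–B2, B2–B3, B3–B4, B4–B5, B5–B6, B6–B7

Each bag holds 3 vertices, so the decomposition has width 2, which upper-bounds the treewidth. Since 4–5–0–1–3–2–8–7–6–4 is a cycle in G, G is not acyclic. Forests are exactly the graphs of treewidth ≤ 1, so tw(G) ≥ 2. Combining the bounds, tw(G) = 2.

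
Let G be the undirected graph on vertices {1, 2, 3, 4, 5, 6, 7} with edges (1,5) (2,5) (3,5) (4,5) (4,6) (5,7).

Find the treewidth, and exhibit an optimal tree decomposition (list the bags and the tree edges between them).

Treewidth 1.
One optimal decomposition is:
Bags: B1 = {4, 5}  B2 = {5, 7}  B3 = {2, 5}  B4 = {4, 6}  B5 = {1, 5}  B6 = {3, 5}
Tree: B1–B2, B1–B3, B1–B4, B1–B5, B2–B6

Each bag holds 2 vertices, so the decomposition has width 1, which upper-bounds the treewidth. Any graph with an edge has treewidth ≥ 1, and G has the edge 4–5. Therefore the treewidth is 1.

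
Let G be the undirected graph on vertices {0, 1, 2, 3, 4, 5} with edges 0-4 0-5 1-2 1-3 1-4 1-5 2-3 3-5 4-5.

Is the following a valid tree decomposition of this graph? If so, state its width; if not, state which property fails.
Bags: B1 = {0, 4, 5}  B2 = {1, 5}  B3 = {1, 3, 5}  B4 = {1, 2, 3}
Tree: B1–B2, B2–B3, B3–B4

A tree decomposition must satisfy three properties: every vertex lies in some bag; for every edge, both endpoints lie together in some bag; and for every vertex, the bags containing it form a connected subtree. Here edge (4,1) lies in no bag, so the decomposition is invalid.

No — edge (4,1) lies in no bag.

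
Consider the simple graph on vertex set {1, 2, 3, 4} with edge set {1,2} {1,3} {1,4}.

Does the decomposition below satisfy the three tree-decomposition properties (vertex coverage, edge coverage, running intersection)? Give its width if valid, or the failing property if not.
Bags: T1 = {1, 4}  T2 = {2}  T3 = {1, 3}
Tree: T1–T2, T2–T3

No — edge (1,2) lies in no bag.

A tree decomposition must satisfy three properties: every vertex lies in some bag; for every edge, both endpoints lie together in some bag; and for every vertex, the bags containing it form a connected subtree. Here edge (1,2) lies in no bag, so the decomposition is invalid.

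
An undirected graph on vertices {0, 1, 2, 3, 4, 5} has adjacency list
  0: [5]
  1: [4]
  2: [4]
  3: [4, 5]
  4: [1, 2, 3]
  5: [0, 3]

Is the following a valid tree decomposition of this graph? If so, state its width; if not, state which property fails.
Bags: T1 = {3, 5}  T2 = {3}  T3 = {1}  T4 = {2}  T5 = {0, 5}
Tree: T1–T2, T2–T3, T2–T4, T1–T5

A tree decomposition must satisfy three properties: every vertex lies in some bag; for every edge, both endpoints lie together in some bag; and for every vertex, the bags containing it form a connected subtree. Here vertex 4 appears in no bag, so the decomposition is invalid.

No — vertex 4 appears in no bag.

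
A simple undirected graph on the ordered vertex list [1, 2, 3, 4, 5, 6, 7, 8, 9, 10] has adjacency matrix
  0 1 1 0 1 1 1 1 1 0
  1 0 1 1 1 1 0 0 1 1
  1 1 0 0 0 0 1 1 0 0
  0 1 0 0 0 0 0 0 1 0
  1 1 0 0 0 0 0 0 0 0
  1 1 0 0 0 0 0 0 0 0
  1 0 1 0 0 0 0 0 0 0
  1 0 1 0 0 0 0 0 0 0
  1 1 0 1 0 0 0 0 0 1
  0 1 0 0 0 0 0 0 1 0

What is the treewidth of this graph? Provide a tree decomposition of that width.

Treewidth 2.
One such decomposition:
Bags: B1 = {1, 3, 7}  B2 = {1, 2, 3}  B3 = {1, 2, 9}  B4 = {1, 2, 5}  B5 = {2, 4, 9}  B6 = {2, 9, 10}  B7 = {1, 2, 6}  B8 = {1, 3, 8}
Tree: B1–B2, B2–B3, B2–B4, B3–B5, B3–B6, B3–B7, B2–B8

Every bag has size at most 3, so the width is 3 − 1 = 2 and tw(G) ≤ 2. Conversely, {1, 3, 8} is a clique of size 3, and the vertices of any clique must share a bag in every tree decomposition; so some bag has ≥ 3 vertices and tw(G) ≥ 2. Therefore the treewidth is 2.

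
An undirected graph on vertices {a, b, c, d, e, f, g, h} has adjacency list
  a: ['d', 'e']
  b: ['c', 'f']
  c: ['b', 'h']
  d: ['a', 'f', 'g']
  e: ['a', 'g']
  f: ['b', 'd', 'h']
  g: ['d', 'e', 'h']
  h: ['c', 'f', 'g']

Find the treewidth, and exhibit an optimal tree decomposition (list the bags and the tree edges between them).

The largest bag has 3 vertices, giving width 2; this decomposition certifies tw(G) ≤ 2. Since e–a–d–g–e is a cycle in G, G is not acyclic. Forests are exactly the graphs of treewidth ≤ 1, so tw(G) ≥ 2. The upper and lower bounds meet at 2, so that is the treewidth.

Treewidth 2.
One such decomposition:
Bags: B1 = {a, e, g}  B2 = {a, d, g}  B3 = {d, g, h}  B4 = {d, f, h}  B5 = {c, f, h}  B6 = {b, c, f}
Tree: B1–B2, B2–B3, B3–B4, B4–B5, B5–B6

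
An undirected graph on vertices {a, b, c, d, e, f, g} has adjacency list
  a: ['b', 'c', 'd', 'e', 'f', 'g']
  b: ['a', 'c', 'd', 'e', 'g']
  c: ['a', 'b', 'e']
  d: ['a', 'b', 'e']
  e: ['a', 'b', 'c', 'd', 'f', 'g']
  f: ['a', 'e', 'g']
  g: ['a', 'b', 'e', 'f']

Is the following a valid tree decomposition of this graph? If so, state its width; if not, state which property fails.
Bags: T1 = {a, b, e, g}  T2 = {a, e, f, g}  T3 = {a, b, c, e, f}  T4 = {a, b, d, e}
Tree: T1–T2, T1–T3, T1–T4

A tree decomposition must satisfy three properties: every vertex lies in some bag; for every edge, both endpoints lie together in some bag; and for every vertex, the bags containing it form a connected subtree. Here bags containing vertex f are not connected in the tree, so the decomposition is invalid.

No — bags containing vertex f are not connected in the tree.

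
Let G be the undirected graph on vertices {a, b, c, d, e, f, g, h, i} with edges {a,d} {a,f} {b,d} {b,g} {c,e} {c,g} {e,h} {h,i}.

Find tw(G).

1

A width-1 tree decomposition is:
Bags: B1 = {a, f}  B2 = {a, d}  B3 = {b, d}  B4 = {b, g}  B5 = {c, g}  B6 = {c, e}  B7 = {e, h}  B8 = {h, i}
Tree: B1–B2, B2–B3, B3–B4, B4–B5, B5–B6, B6–B7, B7–B8
The largest bag has 2 vertices, giving width 1; this decomposition certifies tw(G) ≤ 1. Since G has at least one edge (e.g. f–a), it is not an edgeless graph, so tw(G) ≥ 1. Combining the bounds, tw(G) = 1.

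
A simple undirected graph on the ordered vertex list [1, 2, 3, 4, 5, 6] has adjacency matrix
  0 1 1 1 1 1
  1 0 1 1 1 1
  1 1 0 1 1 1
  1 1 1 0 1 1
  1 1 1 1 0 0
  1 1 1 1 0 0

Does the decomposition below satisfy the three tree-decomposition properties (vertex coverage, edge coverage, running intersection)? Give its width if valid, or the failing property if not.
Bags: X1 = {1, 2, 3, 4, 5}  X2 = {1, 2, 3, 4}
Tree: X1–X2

No — vertex 6 appears in no bag.

A tree decomposition must satisfy three properties: every vertex lies in some bag; for every edge, both endpoints lie together in some bag; and for every vertex, the bags containing it form a connected subtree. Here vertex 6 appears in no bag, so the decomposition is invalid.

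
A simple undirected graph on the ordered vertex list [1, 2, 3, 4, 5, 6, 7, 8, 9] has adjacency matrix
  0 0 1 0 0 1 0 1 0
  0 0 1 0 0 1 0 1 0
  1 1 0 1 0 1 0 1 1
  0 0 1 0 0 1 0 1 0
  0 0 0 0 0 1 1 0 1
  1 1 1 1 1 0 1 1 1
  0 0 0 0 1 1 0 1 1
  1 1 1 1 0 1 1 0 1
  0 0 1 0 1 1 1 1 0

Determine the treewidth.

A width-3 tree decomposition is:
Bags: B1 = {2, 3, 6, 8}  B2 = {3, 4, 6, 8}  B3 = {3, 6, 8, 9}  B4 = {6, 7, 8, 9}  B5 = {5, 6, 7, 9}  B6 = {1, 3, 6, 8}
Tree: B1–B2, B1–B3, B3–B4, B4–B5, B2–B6
Each bag holds 4 vertices, so the decomposition has width 3, which upper-bounds the treewidth. For the lower bound, the 4 vertices {1, 3, 6, 8} are pairwise adjacent, and any tree decomposition puts a clique entirely inside one bag — forcing width ≥ 3. Therefore the treewidth is 3.

3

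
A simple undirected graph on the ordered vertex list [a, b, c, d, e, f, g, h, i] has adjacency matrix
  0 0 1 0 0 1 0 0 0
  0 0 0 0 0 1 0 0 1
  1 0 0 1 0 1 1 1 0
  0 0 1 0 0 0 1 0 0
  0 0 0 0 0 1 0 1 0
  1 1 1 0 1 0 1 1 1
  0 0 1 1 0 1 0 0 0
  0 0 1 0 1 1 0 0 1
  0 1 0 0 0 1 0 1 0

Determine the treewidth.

2

A width-2 tree decomposition is:
Bags: B1 = {f, h, i}  B2 = {c, f, h}  B3 = {a, c, f}  B4 = {b, f, i}  B5 = {c, f, g}  B6 = {c, d, g}  B7 = {e, f, h}
Tree: B1–B2, B2–B3, B1–B4, B2–B5, B5–B6, B2–B7
Every bag has size at most 3, so the width is 3 − 1 = 2 and tw(G) ≤ 2. For the lower bound, the 3 vertices {c, d, g} are pairwise adjacent, and any tree decomposition puts a clique entirely inside one bag — forcing width ≥ 2. Therefore the treewidth is 2.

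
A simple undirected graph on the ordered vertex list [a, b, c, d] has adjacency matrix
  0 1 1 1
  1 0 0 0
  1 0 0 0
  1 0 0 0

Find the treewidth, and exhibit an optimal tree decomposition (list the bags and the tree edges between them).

The largest bag has 2 vertices, giving width 1; this decomposition certifies tw(G) ≤ 1. Since G has at least one edge (e.g. a–b), it is not an edgeless graph, so tw(G) ≥ 1. The upper and lower bounds meet at 1, so that is the treewidth.

Treewidth 1.
One such decomposition:
Bags: B1 = {a, b}  B2 = {a, d}  B3 = {a, c}
Tree: B1–B2, B2–B3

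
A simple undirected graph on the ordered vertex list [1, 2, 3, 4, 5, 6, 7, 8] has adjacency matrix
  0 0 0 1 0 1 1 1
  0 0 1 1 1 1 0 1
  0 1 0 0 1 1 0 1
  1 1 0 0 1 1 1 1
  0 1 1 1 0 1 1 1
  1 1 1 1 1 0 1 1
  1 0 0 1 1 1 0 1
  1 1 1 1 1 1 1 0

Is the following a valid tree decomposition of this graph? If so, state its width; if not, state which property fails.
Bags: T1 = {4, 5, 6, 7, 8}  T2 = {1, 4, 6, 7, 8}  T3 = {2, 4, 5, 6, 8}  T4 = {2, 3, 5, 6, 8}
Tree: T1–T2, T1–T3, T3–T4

Checking the three conditions: (i) the bags cover all of {1, 2, 3, 4, 5, 6, 7, 8}; (ii) for each edge, some bag contains both endpoints; (iii) the bags containing any fixed vertex form a subtree. All hold, so the decomposition is valid with width 5 − 1 = 4.

Yes; width 4.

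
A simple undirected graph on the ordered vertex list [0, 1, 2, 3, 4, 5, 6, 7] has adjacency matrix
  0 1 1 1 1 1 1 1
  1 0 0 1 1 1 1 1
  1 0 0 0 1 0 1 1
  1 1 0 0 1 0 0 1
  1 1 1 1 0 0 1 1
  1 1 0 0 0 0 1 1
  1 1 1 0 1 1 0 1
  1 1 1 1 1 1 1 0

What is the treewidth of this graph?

A width-4 tree decomposition is:
Bags: B1 = {0, 1, 4, 6, 7}  B2 = {0, 1, 3, 4, 7}  B3 = {0, 2, 4, 6, 7}  B4 = {0, 1, 5, 6, 7}
Tree: B1–B2, B1–B3, B1–B4
The largest bag has 5 vertices, giving width 4; this decomposition certifies tw(G) ≤ 4. For the lower bound, the 5 vertices {0, 1, 3, 4, 7} are pairwise adjacent, and any tree decomposition puts a clique entirely inside one bag — forcing width ≥ 4. Hence tw(G) = 4 exactly.

4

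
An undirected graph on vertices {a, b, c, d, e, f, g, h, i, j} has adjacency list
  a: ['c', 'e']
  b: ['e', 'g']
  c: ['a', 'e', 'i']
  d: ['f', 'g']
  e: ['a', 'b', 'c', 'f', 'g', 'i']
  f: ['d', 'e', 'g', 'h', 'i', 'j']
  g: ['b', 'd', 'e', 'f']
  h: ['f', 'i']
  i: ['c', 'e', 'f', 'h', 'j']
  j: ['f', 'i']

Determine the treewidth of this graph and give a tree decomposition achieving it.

Each bag holds 3 vertices, so the decomposition has width 2, which upper-bounds the treewidth. For the lower bound, the 3 vertices {a, c, e} are pairwise adjacent, and any tree decomposition puts a clique entirely inside one bag — forcing width ≥ 2. Hence tw(G) = 2 exactly.

Treewidth 2.
One optimal decomposition is:
Bags: B1 = {f, h, i}  B2 = {e, f, i}  B3 = {f, i, j}  B4 = {c, e, i}  B5 = {e, f, g}  B6 = {b, e, g}  B7 = {a, c, e}  B8 = {d, f, g}
Tree: B1–B2, B2–B3, B2–B4, B2–B5, B5–B6, B4–B7, B5–B8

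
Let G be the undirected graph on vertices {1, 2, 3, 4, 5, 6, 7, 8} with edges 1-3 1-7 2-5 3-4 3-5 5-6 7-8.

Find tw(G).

1

A width-1 tree decomposition is:
Bags: B1 = {1, 3}  B2 = {1, 7}  B3 = {7, 8}  B4 = {3, 5}  B5 = {5, 6}  B6 = {2, 5}  B7 = {3, 4}
Tree: B1–B2, B2–B3, B1–B4, B4–B5, B4–B6, B4–B7
Each bag holds 2 vertices, so the decomposition has width 1, which upper-bounds the treewidth. Since G has at least one edge (e.g. 3–1), it is not an edgeless graph, so tw(G) ≥ 1. Hence tw(G) = 1 exactly.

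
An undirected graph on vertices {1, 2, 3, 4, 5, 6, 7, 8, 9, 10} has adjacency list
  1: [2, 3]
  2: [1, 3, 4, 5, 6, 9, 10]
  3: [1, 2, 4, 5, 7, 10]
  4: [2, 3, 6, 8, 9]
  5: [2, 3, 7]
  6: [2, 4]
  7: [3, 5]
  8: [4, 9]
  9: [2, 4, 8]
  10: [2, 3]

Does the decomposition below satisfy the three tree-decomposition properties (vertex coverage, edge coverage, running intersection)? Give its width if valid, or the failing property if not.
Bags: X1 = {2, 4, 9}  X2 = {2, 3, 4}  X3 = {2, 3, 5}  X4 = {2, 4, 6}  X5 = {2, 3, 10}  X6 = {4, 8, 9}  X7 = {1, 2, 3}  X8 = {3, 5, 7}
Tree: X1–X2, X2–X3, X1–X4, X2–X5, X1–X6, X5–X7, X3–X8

Vertex coverage: the bags together contain {1, 2, 3, 4, 5, 6, 7, 8, 9, 10}, the full vertex set. Edge coverage: each edge of G has both endpoints in at least one bag. Running intersection: for every vertex, the bags containing it form a connected subtree. All three properties hold, so this is a valid tree decomposition of width max|bag| − 1 = 2, and hence tw(G) ≤ 2.

Yes; width 2.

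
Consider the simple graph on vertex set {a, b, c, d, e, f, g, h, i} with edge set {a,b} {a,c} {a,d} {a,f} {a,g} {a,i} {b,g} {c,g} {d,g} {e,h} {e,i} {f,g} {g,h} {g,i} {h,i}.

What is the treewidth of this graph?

A width-2 tree decomposition is:
Bags: B1 = {a, b, g}  B2 = {a, d, g}  B3 = {a, c, g}  B4 = {a, g, i}  B5 = {a, f, g}  B6 = {g, h, i}  B7 = {e, h, i}
Tree: B1–B2, B1–B3, B1–B4, B1–B5, B4–B6, B6–B7
Each bag holds 3 vertices, so the decomposition has width 2, which upper-bounds the treewidth. Conversely, {g, h, i} is a clique of size 3, and the vertices of any clique must share a bag in every tree decomposition; so some bag has ≥ 3 vertices and tw(G) ≥ 2. Therefore the treewidth is 2.

2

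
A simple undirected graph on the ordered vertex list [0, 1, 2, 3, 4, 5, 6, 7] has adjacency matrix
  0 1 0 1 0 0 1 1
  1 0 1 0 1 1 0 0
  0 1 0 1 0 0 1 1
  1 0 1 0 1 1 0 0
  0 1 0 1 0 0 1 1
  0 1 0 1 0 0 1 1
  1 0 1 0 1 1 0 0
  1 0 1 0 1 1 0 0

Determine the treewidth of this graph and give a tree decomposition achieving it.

Treewidth 4.
Bags: B1 = {0, 2, 3, 4, 5}  B2 = {0, 2, 4, 5, 7}  B3 = {0, 1, 2, 4, 5}  B4 = {0, 2, 4, 5, 6}
Tree: B1–B2, B2–B3, B3–B4

The largest bag has 5 vertices, giving width 4; this decomposition certifies tw(G) ≤ 4. For the lower bound: the 5 vertex sets {3,4}, {5,7}, {1,2}, {0}, {6} are disjoint, each induces a connected subgraph, and every pair is joined by at least one edge of G. Contracting each set to a single vertex therefore yields K_{5} as a minor, and since treewidth is minor-monotone, tw(G) ≥ tw(K_{5}) = 4. Hence tw(G) = 4 exactly.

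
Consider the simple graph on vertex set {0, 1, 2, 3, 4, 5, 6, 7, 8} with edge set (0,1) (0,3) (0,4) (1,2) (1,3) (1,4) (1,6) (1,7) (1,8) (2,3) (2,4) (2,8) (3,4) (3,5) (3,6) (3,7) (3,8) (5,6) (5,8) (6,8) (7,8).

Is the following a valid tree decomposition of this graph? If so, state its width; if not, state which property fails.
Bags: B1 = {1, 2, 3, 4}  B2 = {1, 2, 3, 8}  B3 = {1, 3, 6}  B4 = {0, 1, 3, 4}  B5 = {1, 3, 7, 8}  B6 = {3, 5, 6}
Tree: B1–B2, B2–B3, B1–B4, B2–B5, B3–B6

No — edge (8,6) lies in no bag.

A tree decomposition must satisfy three properties: every vertex lies in some bag; for every edge, both endpoints lie together in some bag; and for every vertex, the bags containing it form a connected subtree. Here edge (8,6) lies in no bag, so the decomposition is invalid.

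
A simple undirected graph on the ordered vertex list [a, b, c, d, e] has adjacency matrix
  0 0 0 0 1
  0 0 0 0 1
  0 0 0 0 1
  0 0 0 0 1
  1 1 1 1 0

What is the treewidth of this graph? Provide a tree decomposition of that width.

Each bag holds 2 vertices, so the decomposition has width 1, which upper-bounds the treewidth. Since G has at least one edge (e.g. c–e), it is not an edgeless graph, so tw(G) ≥ 1. The upper and lower bounds meet at 1, so that is the treewidth.

Treewidth 1.
One such decomposition:
Bags: B1 = {c, e}  B2 = {b, e}  B3 = {a, e}  B4 = {d, e}
Tree: B1–B2, B1–B3, B1–B4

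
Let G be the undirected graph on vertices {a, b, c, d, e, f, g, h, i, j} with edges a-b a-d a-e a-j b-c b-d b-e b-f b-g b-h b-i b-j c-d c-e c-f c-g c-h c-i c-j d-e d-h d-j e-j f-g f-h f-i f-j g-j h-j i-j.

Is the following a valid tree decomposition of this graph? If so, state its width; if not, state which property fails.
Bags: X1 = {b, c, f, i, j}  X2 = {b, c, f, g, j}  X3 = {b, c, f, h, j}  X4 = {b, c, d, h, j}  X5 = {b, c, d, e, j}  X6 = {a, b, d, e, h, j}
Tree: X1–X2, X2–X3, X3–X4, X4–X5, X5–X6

A tree decomposition must satisfy three properties: every vertex lies in some bag; for every edge, both endpoints lie together in some bag; and for every vertex, the bags containing it form a connected subtree. Here bags containing vertex h are not connected in the tree, so the decomposition is invalid.

No — bags containing vertex h are not connected in the tree.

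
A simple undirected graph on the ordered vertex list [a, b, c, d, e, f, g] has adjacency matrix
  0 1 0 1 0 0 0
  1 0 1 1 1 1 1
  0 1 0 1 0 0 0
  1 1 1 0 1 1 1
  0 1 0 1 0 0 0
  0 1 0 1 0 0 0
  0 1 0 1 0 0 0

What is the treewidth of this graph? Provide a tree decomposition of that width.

Treewidth 2.
Bags: B1 = {b, d, e}  B2 = {b, d, g}  B3 = {a, b, d}  B4 = {b, c, d}  B5 = {b, d, f}
Tree: B1–B2, B1–B3, B1–B4, B2–B5

Each bag holds 3 vertices, so the decomposition has width 2, which upper-bounds the treewidth. For the lower bound, the 3 vertices {b, d, f} are pairwise adjacent, and any tree decomposition puts a clique entirely inside one bag — forcing width ≥ 2. Combining the bounds, tw(G) = 2.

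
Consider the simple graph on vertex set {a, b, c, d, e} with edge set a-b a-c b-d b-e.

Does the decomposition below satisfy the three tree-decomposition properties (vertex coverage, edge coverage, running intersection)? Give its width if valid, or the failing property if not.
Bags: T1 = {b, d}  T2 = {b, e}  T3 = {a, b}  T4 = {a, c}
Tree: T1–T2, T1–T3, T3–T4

Vertex coverage: the bags together contain {a, b, c, d, e}, the full vertex set. Edge coverage: each edge of G has both endpoints in at least one bag. Running intersection: for every vertex, the bags containing it form a connected subtree. All three properties hold, so this is a valid tree decomposition of width max|bag| − 1 = 1, and hence tw(G) ≤ 1.

Yes; width 1.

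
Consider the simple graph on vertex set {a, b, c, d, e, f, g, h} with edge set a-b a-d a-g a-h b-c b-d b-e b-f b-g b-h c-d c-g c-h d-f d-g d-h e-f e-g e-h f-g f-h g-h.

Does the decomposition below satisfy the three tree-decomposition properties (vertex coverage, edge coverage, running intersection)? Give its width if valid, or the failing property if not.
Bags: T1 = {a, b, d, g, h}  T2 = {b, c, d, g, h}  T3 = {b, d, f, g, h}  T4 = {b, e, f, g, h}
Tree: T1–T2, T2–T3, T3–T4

Checking the three conditions: (i) the bags cover all of {a, b, c, d, e, f, g, h}; (ii) for each edge, some bag contains both endpoints; (iii) the bags containing any fixed vertex form a subtree. All hold, so the decomposition is valid with width 5 − 1 = 4.

Yes; width 4.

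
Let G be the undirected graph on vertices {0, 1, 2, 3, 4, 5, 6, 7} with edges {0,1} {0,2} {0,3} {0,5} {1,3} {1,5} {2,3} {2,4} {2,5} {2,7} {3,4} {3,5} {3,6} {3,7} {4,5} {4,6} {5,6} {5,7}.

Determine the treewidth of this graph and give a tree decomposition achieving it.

Every bag has size at most 4, so the width is 4 − 1 = 3 and tw(G) ≤ 3. Conversely, {0, 1, 3, 5} is a clique of size 4, and the vertices of any clique must share a bag in every tree decomposition; so some bag has ≥ 4 vertices and tw(G) ≥ 3. Therefore the treewidth is 3.

Treewidth 3.
One optimal decomposition is:
Bags: B1 = {0, 1, 3, 5}  B2 = {0, 2, 3, 5}  B3 = {2, 3, 4, 5}  B4 = {3, 4, 5, 6}  B5 = {2, 3, 5, 7}
Tree: B1–B2, B2–B3, B3–B4, B3–B5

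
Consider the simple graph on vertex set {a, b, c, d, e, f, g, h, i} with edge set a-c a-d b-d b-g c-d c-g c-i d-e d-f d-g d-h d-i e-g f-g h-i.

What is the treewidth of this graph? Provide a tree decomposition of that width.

Each bag holds 3 vertices, so the decomposition has width 2, which upper-bounds the treewidth. On the other hand G contains the 3-clique {d, e, g}. A clique must lie in a single bag of any decomposition, so no decomposition can have width below 2. The upper and lower bounds meet at 2, so that is the treewidth.

Treewidth 2.
Bags: B1 = {c, d, g}  B2 = {b, d, g}  B3 = {c, d, i}  B4 = {a, c, d}  B5 = {d, f, g}  B6 = {d, e, g}  B7 = {d, h, i}
Tree: B1–B2, B1–B3, B3–B4, B2–B5, B5–B6, B3–B7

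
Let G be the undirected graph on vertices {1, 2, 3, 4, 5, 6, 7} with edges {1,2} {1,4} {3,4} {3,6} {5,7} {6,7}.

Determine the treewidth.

1

A width-1 tree decomposition is:
Bags: B1 = {5, 7}  B2 = {6, 7}  B3 = {3, 6}  B4 = {3, 4}  B5 = {1, 4}  B6 = {1, 2}
Tree: B1–B2, B2–B3, B3–B4, B4–B5, B5–B6
Every bag has size at most 2, so the width is 2 − 1 = 1 and tw(G) ≤ 1. G has an edge, so its treewidth is at least 1. Therefore the treewidth is 1.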